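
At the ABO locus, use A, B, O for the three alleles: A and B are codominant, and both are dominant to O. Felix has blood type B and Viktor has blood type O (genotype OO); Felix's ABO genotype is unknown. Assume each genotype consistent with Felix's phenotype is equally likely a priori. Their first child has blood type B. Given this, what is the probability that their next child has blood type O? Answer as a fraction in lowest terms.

Possible genotypes: Felix ∈ {BB, BO}; Viktor ∈ {OO}.
Weight each parental genotype pair by prior × P(type-B child):
  BB × OO: posterior weight 2/3; P(next child type O) = 0.
  BO × OO: posterior weight 1/3; P(next child type O) = 1/2.
Weighted sum = 1/6.

1/6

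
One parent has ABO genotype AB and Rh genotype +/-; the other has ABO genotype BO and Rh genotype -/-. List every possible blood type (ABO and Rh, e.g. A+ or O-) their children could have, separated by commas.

A+, A-, B+, B-, AB+, AB-

Gametes from AB × BO give offspring ABO genotypes AB, AO, BB, BO, i.e. phenotypes A, B, AB.
Rh cross +/- × -/- → phenotypes Rh+, Rh-.
Combining independently: A+, A-, B+, B-, AB+, AB-.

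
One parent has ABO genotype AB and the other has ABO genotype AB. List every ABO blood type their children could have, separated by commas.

Gametes from AB × AB give offspring ABO genotypes AA, AB, BB, i.e. phenotypes A, B, AB.

A, B, AB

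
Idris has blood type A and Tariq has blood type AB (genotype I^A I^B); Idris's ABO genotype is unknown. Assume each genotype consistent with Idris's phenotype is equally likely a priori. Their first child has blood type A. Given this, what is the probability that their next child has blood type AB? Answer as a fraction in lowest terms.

3/8

Possible genotypes: Idris ∈ {I^A I^A, I^A i}; Tariq ∈ {I^A I^B}.
Weight each parental genotype pair by prior × P(type-A child):
  I^A I^A × I^A I^B: posterior weight 1/2; P(next child type AB) = 1/2.
  I^A i × I^A I^B: posterior weight 1/2; P(next child type AB) = 1/4.
Weighted sum = 3/8.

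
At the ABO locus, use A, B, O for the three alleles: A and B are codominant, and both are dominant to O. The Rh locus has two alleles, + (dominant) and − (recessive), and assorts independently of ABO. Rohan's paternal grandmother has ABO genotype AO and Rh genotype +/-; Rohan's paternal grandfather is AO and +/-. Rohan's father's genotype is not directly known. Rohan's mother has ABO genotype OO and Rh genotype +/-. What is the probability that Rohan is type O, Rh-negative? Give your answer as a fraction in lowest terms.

1/8

Rohan's father's ABO genotype from AO × AO: 1/4 AA, 1/2 AO, 1/4 OO.
Crossing each possibility with the mother OO and summing P(type O): 1/4·0 + 1/2·1/2 + 1/4·1 = 1/2.
Similarly for Rh via the father's Rh distribution: P(Rh-) = 1/4.
Independent loci: 1/2 × 1/4 = 1/8.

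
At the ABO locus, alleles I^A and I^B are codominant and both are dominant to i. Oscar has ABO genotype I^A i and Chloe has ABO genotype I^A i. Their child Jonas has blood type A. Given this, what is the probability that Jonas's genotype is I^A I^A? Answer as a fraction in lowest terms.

1/3

Cross I^A i × I^A i → 1/4 I^A I^A, 1/2 I^A i, 1/4 i i.
Type-A genotypes among offspring: I^A I^A (1/4), I^A i (1/2); total 3/4.
P(I^A I^A | type A) = (1/4) / (3/4) = 1/3.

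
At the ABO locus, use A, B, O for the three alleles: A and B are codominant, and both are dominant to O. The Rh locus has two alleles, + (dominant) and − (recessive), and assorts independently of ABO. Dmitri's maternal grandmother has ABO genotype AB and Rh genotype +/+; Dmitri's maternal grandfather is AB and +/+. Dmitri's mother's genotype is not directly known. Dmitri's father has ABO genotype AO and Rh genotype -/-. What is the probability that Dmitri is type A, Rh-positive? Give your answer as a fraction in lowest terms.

1/2

Dmitri's mother's ABO genotype from AB × AB: 1/4 AA, 1/2 AB, 1/4 BB.
Crossing each possibility with the father AO and summing P(type A): 1/4·1 + 1/2·1/2 + 1/4·0 = 1/2.
Similarly for Rh via the mother's Rh distribution: P(Rh+) = 1.
Independent loci: 1/2 × 1 = 1/2.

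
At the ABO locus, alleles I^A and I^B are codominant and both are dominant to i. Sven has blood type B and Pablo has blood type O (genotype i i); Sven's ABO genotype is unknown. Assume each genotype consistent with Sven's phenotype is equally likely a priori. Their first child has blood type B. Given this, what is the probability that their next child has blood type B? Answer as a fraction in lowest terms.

5/6

Possible genotypes: Sven ∈ {I^B I^B, I^B i}; Pablo ∈ {i i}.
Weight each parental genotype pair by prior × P(type-B child):
  I^B I^B × i i: posterior weight 2/3; P(next child type B) = 1.
  I^B i × i i: posterior weight 1/3; P(next child type B) = 1/2.
Weighted sum = 5/6.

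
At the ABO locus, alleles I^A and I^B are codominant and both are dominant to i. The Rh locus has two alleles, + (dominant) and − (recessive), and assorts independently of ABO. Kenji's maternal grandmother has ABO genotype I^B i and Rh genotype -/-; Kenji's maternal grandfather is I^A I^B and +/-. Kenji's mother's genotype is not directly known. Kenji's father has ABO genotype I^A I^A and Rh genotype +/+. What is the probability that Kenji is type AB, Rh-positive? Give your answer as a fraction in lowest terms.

Kenji's mother's ABO genotype from I^B i × I^A I^B: 1/4 I^A I^B, 1/4 I^A i, 1/4 I^B I^B, 1/4 I^B i.
Crossing each possibility with the father I^A I^A and summing P(type AB): 1/4·1/2 + 1/4·0 + 1/4·1 + 1/4·1/2 = 1/2.
Similarly for Rh via the mother's Rh distribution: P(Rh+) = 1.
Independent loci: 1/2 × 1 = 1/2.

1/2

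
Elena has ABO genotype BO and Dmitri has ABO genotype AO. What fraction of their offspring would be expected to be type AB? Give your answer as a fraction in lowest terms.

1/4

ABO cross BO × AO → offspring phenotypes: 1/4 O, 1/4 A, 1/4 B, 1/4 AB.
So P(type AB) = 1/4.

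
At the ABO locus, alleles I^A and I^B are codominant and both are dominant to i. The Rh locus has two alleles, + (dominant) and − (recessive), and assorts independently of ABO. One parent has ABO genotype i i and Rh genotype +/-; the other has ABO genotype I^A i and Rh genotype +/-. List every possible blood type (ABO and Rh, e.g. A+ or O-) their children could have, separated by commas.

Gametes from i i × I^A i give offspring ABO genotypes I^A i, i i, i.e. phenotypes O, A.
Rh cross +/- × +/- → phenotypes Rh+, Rh-.
Combining independently: O+, O-, A+, A-.

O+, O-, A+, A-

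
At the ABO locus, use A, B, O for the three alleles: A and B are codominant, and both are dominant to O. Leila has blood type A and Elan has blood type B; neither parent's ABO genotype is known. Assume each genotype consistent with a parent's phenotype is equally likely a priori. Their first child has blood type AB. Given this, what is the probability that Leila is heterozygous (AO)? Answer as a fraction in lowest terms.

1/3

Possible genotypes: Leila ∈ {AA, AO}; Elan ∈ {BB, BO}.
Weight each parental genotype pair by prior × P(type-AB child):
  AA × BB: posterior weight 4/9.
  AA × BO: posterior weight 2/9.
  AO × BB: posterior weight 2/9.
  AO × BO: posterior weight 1/9.
Sum the posterior weight over pairs where Leila is AO: 1/3.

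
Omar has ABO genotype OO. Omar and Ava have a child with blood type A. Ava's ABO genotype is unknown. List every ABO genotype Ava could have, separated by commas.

For each candidate genotype of Ava, check whether crossing it with OO can produce every observed child phenotype.
  AA → possible child types {A} ✓
  AB → possible child types {A, B} ✓
  AO → possible child types {O, A} ✓
  BB → possible child types {B} ✗
  BO → possible child types {O, B} ✗
  OO → possible child types {O} ✗

AA, AB, AO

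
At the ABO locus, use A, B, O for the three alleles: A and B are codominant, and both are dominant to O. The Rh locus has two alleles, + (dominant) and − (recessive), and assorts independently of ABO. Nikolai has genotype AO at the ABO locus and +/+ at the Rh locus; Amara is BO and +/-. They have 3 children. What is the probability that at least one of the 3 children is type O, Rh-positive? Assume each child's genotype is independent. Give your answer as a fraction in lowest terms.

37/64

ABO cross AO × BO → 1/4 O, 1/4 A, 1/4 B, 1/4 AB.
Rh cross +/+ × +/- → 1 Rh+; so P(type O, Rh-positive) = 1/4 × 1 = 1/4 per child.
P(none) = (3/4)^3 = 27/64; P(at least one) = 1 − 27/64 = 37/64.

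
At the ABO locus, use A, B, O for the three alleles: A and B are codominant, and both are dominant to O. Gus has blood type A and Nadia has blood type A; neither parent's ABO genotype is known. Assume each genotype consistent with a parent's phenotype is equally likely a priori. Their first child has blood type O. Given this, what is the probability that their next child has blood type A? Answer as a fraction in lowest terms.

Possible genotypes: Gus ∈ {AA, AO}; Nadia ∈ {AA, AO}.
Weight each parental genotype pair by prior × P(type-O child):
  AO × AO: posterior weight 1; P(next child type A) = 3/4.
Weighted sum = 3/4.

3/4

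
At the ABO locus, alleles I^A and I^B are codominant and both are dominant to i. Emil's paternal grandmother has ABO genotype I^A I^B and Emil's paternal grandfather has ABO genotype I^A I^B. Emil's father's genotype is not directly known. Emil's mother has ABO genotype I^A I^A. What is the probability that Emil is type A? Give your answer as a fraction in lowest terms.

1/2

Emil's father's ABO genotype from I^A I^B × I^A I^B: 1/4 I^A I^A, 1/2 I^A I^B, 1/4 I^B I^B.
Crossing each possibility with the mother I^A I^A and summing P(type A): 1/4·1 + 1/2·1/2 + 1/4·0 = 1/2.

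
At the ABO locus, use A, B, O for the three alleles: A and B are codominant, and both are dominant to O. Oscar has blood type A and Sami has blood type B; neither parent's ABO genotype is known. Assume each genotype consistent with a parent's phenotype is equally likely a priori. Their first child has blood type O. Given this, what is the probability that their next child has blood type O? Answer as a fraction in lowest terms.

Possible genotypes: Oscar ∈ {AA, AO}; Sami ∈ {BB, BO}.
Weight each parental genotype pair by prior × P(type-O child):
  AO × BO: posterior weight 1; P(next child type O) = 1/4.
Weighted sum = 1/4.

1/4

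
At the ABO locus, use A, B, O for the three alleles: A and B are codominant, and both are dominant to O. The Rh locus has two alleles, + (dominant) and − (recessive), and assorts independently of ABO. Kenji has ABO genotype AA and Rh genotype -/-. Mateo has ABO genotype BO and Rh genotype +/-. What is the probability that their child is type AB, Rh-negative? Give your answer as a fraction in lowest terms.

ABO cross AA × BO → offspring phenotypes: 1/2 A, 1/2 AB.
Rh cross -/- × +/- → 1/2 Rh+, 1/2 Rh-.
Independent loci: P(type AB, Rh-negative) = 1/2 × 1/2 = 1/4.

1/4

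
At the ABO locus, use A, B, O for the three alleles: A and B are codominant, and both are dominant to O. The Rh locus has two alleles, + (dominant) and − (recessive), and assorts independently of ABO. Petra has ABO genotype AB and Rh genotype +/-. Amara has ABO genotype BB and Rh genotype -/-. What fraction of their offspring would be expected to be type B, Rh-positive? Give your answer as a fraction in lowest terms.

1/4

ABO cross AB × BB → offspring phenotypes: 1/2 B, 1/2 AB.
Rh cross +/- × -/- → 1/2 Rh+, 1/2 Rh-.
Independent loci: P(type B, Rh-positive) = 1/2 × 1/2 = 1/4.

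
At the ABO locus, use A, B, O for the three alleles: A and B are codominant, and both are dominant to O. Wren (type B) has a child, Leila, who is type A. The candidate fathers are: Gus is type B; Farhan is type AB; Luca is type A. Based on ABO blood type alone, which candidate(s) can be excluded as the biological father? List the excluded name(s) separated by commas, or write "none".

Gus

A candidate is excluded only if no genotype consistent with his phenotype could produce a type A child with a type B mother.
Gus (type B): no genotype consistent with that phenotype can produce a type-A child with a type-B mother.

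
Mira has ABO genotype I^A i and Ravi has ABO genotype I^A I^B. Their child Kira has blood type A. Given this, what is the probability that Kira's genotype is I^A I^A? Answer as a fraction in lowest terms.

1/2

Cross I^A i × I^A I^B → 1/4 I^A I^A, 1/4 I^A I^B, 1/4 I^A i, 1/4 I^B i.
Type-A genotypes among offspring: I^A I^A (1/4), I^A i (1/4); total 1/2.
P(I^A I^A | type A) = (1/4) / (1/2) = 1/2.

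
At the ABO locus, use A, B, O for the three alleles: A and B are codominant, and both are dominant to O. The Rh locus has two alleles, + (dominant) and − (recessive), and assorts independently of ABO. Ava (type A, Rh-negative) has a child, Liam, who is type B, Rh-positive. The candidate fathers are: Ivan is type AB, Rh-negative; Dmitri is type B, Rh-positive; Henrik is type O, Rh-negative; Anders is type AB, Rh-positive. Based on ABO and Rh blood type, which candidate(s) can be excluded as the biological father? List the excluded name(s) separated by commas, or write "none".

A candidate is excluded only if no genotype consistent with his phenotype could produce a type B, Rh-positive child with a type A, Rh-negative mother.
Ivan (type AB, Rh-): no genotype consistent with that phenotype can produce a type-B Rh+ child with a type-A mother.
Henrik (type O, Rh-): no genotype consistent with that phenotype can produce a type-B Rh+ child with a type-A mother.

Ivan, Henrik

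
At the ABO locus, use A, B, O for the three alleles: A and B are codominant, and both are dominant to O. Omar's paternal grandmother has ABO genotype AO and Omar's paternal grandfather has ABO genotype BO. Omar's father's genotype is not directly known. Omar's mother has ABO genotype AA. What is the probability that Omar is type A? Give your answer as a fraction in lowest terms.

3/4

Omar's father's ABO genotype from AO × BO: 1/4 AB, 1/4 AO, 1/4 BO, 1/4 OO.
Crossing each possibility with the mother AA and summing P(type A): 1/4·1/2 + 1/4·1 + 1/4·1/2 + 1/4·1 = 3/4.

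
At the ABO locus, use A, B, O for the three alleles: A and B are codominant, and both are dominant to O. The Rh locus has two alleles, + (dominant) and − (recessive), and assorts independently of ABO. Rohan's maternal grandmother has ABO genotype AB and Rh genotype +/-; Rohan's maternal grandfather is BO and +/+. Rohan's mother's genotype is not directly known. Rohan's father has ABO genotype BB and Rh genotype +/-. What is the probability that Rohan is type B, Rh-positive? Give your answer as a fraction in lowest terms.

21/32

Rohan's mother's ABO genotype from AB × BO: 1/4 AB, 1/4 AO, 1/4 BB, 1/4 BO.
Crossing each possibility with the father BB and summing P(type B): 1/4·1/2 + 1/4·1/2 + 1/4·1 + 1/4·1 = 3/4.
Similarly for Rh via the mother's Rh distribution: P(Rh+) = 7/8.
Independent loci: 3/4 × 7/8 = 21/32.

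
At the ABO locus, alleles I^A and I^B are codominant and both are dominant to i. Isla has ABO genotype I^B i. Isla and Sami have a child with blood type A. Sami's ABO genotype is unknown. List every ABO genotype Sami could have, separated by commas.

For each candidate genotype of Sami, check whether crossing it with I^B i can produce every observed child phenotype.
  I^A I^A → possible child types {A, AB} ✓
  I^A I^B → possible child types {A, B, AB} ✓
  I^A i → possible child types {O, A, B, AB} ✓
  I^B I^B → possible child types {B} ✗
  I^B i → possible child types {O, B} ✗
  i i → possible child types {O, B} ✗

I^A I^A, I^A I^B, I^A i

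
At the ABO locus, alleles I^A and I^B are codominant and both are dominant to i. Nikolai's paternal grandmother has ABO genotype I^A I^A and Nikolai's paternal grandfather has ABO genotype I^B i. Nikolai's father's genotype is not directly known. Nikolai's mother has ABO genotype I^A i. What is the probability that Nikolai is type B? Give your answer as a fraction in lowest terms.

1/8

Nikolai's father's ABO genotype from I^A I^A × I^B i: 1/2 I^A I^B, 1/2 I^A i.
Crossing each possibility with the mother I^A i and summing P(type B): 1/2·1/4 + 1/2·0 = 1/8.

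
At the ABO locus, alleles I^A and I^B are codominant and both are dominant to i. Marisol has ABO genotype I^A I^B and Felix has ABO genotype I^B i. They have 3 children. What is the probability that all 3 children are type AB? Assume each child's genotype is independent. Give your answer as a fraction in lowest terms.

ABO cross I^A I^B × I^B i → 1/4 A, 1/2 B, 1/4 AB.
So P(type AB) = 1/4 per child.
All 3 independent: (1/4)^3 = 1/64.

1/64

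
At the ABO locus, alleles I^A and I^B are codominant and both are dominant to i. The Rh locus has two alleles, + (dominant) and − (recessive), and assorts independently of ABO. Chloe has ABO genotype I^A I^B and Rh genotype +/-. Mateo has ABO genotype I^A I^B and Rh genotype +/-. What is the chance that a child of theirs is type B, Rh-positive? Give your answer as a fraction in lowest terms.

3/16

ABO cross I^A I^B × I^A I^B → offspring phenotypes: 1/4 A, 1/4 B, 1/2 AB.
Rh cross +/- × +/- → 3/4 Rh+, 1/4 Rh-.
Independent loci: P(type B, Rh-positive) = 1/4 × 3/4 = 3/16.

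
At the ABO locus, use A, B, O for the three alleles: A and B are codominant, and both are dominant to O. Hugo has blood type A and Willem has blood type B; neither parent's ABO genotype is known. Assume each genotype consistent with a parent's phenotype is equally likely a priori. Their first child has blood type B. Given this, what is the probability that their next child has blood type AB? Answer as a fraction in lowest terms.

Possible genotypes: Hugo ∈ {AA, AO}; Willem ∈ {BB, BO}.
Weight each parental genotype pair by prior × P(type-B child):
  AO × BB: posterior weight 2/3; P(next child type AB) = 1/2.
  AO × BO: posterior weight 1/3; P(next child type AB) = 1/4.
Weighted sum = 5/12.

5/12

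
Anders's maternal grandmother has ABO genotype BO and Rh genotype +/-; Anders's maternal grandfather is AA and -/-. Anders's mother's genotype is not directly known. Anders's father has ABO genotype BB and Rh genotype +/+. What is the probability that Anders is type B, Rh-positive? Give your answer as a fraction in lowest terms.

1/2

Anders's mother's ABO genotype from BO × AA: 1/2 AB, 1/2 AO.
Crossing each possibility with the father BB and summing P(type B): 1/2·1/2 + 1/2·1/2 = 1/2.
Similarly for Rh via the mother's Rh distribution: P(Rh+) = 1.
Independent loci: 1/2 × 1 = 1/2.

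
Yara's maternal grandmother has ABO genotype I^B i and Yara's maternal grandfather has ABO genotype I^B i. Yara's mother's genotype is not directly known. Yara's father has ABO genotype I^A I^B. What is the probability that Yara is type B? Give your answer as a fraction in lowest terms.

1/2

Yara's mother's ABO genotype from I^B i × I^B i: 1/4 I^B I^B, 1/2 I^B i, 1/4 i i.
Crossing each possibility with the father I^A I^B and summing P(type B): 1/4·1/2 + 1/2·1/2 + 1/4·1/2 = 1/2.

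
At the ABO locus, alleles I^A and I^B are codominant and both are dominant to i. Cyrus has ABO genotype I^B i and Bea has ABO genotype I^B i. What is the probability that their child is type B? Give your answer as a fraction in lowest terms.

ABO cross I^B i × I^B i → offspring phenotypes: 1/4 O, 3/4 B.
So P(type B) = 3/4.

3/4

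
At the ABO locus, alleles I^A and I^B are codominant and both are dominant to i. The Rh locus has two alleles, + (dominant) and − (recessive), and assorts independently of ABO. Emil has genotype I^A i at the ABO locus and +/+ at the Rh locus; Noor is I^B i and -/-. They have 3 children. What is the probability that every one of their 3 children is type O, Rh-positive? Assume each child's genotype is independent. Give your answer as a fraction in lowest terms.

ABO cross I^A i × I^B i → 1/4 O, 1/4 A, 1/4 B, 1/4 AB.
Rh cross +/+ × -/- → 1 Rh+; so P(type O, Rh-positive) = 1/4 × 1 = 1/4 per child.
All 3 independent: (1/4)^3 = 1/64.

1/64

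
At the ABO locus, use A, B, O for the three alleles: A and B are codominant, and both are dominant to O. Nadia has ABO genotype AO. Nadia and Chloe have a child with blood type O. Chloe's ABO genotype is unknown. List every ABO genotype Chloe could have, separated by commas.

For each candidate genotype of Chloe, check whether crossing it with AO can produce every observed child phenotype.
  AA → possible child types {A} ✗
  AB → possible child types {A, B, AB} ✗
  AO → possible child types {O, A} ✓
  BB → possible child types {B, AB} ✗
  BO → possible child types {O, A, B, AB} ✓
  OO → possible child types {O, A} ✓

AO, BO, OO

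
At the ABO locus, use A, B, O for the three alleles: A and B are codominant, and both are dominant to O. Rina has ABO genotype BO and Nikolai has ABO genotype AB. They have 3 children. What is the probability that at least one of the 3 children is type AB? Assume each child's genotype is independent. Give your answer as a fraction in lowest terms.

ABO cross BO × AB → 1/4 A, 1/2 B, 1/4 AB.
So P(type AB) = 1/4 per child.
P(none) = (3/4)^3 = 27/64; P(at least one) = 1 − 27/64 = 37/64.

37/64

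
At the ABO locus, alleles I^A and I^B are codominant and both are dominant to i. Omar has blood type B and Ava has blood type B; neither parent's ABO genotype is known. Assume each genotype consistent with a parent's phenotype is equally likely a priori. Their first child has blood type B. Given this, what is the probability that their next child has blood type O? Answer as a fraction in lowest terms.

Possible genotypes: Omar ∈ {I^B I^B, I^B i}; Ava ∈ {I^B I^B, I^B i}.
Weight each parental genotype pair by prior × P(type-B child):
  I^B I^B × I^B I^B: posterior weight 4/15; P(next child type O) = 0.
  I^B I^B × I^B i: posterior weight 4/15; P(next child type O) = 0.
  I^B i × I^B I^B: posterior weight 4/15; P(next child type O) = 0.
  I^B i × I^B i: posterior weight 1/5; P(next child type O) = 1/4.
Weighted sum = 1/20.

1/20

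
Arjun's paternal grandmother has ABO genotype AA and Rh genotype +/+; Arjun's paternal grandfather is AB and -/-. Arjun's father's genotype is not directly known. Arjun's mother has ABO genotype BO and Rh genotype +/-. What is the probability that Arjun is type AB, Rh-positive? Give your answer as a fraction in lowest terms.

9/32

Arjun's father's ABO genotype from AA × AB: 1/2 AA, 1/2 AB.
Crossing each possibility with the mother BO and summing P(type AB): 1/2·1/2 + 1/2·1/4 = 3/8.
Similarly for Rh via the father's Rh distribution: P(Rh+) = 3/4.
Independent loci: 3/8 × 3/4 = 9/32.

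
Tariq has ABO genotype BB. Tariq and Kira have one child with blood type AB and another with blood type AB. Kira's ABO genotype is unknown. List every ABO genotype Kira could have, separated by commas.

AA, AB, AO

For each candidate genotype of Kira, check whether crossing it with BB can produce every observed child phenotype.
  AA → possible child types {AB} ✓
  AB → possible child types {B, AB} ✓
  AO → possible child types {B, AB} ✓
  BB → possible child types {B} ✗
  BO → possible child types {B} ✗
  OO → possible child types {B} ✗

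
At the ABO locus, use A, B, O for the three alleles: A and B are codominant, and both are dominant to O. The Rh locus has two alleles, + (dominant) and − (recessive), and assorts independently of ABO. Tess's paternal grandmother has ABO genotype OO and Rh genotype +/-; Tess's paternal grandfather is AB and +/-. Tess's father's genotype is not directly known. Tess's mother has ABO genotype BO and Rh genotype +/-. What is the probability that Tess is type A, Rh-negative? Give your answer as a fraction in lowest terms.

1/32

Tess's father's ABO genotype from OO × AB: 1/2 AO, 1/2 BO.
Crossing each possibility with the mother BO and summing P(type A): 1/2·1/4 + 1/2·0 = 1/8.
Similarly for Rh via the father's Rh distribution: P(Rh-) = 1/4.
Independent loci: 1/8 × 1/4 = 1/32.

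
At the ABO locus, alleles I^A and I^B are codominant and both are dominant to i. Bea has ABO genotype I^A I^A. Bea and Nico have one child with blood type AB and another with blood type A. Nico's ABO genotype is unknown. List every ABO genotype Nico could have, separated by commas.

I^A I^B, I^B i

For each candidate genotype of Nico, check whether crossing it with I^A I^A can produce every observed child phenotype.
  I^A I^A → possible child types {A} ✗
  I^A I^B → possible child types {A, AB} ✓
  I^A i → possible child types {A} ✗
  I^B I^B → possible child types {AB} ✗
  I^B i → possible child types {A, AB} ✓
  i i → possible child types {A} ✗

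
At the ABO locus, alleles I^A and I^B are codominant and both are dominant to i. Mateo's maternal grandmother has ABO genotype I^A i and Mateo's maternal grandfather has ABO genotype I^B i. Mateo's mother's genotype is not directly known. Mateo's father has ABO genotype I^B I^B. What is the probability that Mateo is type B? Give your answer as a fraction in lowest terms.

Mateo's mother's ABO genotype from I^A i × I^B i: 1/4 I^A I^B, 1/4 I^A i, 1/4 I^B i, 1/4 i i.
Crossing each possibility with the father I^B I^B and summing P(type B): 1/4·1/2 + 1/4·1/2 + 1/4·1 + 1/4·1 = 3/4.

3/4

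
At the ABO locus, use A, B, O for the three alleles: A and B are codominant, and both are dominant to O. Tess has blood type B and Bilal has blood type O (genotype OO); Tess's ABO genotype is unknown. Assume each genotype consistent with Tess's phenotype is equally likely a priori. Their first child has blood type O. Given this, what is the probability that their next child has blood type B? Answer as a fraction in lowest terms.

1/2

Possible genotypes: Tess ∈ {BB, BO}; Bilal ∈ {OO}.
Weight each parental genotype pair by prior × P(type-O child):
  BO × OO: posterior weight 1; P(next child type B) = 1/2.
Weighted sum = 1/2.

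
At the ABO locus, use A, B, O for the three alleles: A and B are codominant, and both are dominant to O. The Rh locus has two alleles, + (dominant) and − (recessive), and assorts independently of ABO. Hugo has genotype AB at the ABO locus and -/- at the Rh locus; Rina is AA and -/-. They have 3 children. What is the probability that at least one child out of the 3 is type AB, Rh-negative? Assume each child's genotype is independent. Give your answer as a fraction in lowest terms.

ABO cross AB × AA → 1/2 A, 1/2 AB.
Rh cross -/- × -/- → 1 Rh-; so P(type AB, Rh-negative) = 1/2 × 1 = 1/2 per child.
P(none) = (1/2)^3 = 1/8; P(at least one) = 1 − 1/8 = 7/8.

7/8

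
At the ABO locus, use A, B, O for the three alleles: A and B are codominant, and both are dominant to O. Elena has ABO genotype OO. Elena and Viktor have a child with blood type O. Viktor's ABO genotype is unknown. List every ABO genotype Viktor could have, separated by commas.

For each candidate genotype of Viktor, check whether crossing it with OO can produce every observed child phenotype.
  AA → possible child types {A} ✗
  AB → possible child types {A, B} ✗
  AO → possible child types {O, A} ✓
  BB → possible child types {B} ✗
  BO → possible child types {O, B} ✓
  OO → possible child types {O} ✓

AO, BO, OO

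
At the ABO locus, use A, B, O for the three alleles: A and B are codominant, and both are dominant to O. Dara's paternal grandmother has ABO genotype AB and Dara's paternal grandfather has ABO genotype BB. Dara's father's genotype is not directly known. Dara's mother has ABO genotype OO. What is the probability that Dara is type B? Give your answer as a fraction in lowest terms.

3/4

Dara's father's ABO genotype from AB × BB: 1/2 AB, 1/2 BB.
Crossing each possibility with the mother OO and summing P(type B): 1/2·1/2 + 1/2·1 = 3/4.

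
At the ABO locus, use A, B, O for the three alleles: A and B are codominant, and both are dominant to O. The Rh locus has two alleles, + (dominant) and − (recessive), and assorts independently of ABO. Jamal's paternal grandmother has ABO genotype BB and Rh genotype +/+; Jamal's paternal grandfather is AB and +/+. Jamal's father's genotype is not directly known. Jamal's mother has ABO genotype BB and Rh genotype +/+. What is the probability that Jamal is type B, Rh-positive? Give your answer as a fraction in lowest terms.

Jamal's father's ABO genotype from BB × AB: 1/2 AB, 1/2 BB.
Crossing each possibility with the mother BB and summing P(type B): 1/2·1/2 + 1/2·1 = 3/4.
Similarly for Rh via the father's Rh distribution: P(Rh+) = 1.
Independent loci: 3/4 × 1 = 3/4.

3/4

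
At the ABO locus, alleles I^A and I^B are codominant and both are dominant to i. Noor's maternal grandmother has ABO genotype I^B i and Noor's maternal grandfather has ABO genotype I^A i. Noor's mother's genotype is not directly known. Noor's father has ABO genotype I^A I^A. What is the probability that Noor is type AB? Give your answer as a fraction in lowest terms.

Noor's mother's ABO genotype from I^B i × I^A i: 1/4 I^A I^B, 1/4 I^A i, 1/4 I^B i, 1/4 i i.
Crossing each possibility with the father I^A I^A and summing P(type AB): 1/4·1/2 + 1/4·0 + 1/4·1/2 + 1/4·0 = 1/4.

1/4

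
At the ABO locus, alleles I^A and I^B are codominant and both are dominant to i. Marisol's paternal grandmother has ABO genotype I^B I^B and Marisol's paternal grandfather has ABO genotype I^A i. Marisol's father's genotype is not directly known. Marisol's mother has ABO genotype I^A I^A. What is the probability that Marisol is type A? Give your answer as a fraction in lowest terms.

1/2

Marisol's father's ABO genotype from I^B I^B × I^A i: 1/2 I^A I^B, 1/2 I^B i.
Crossing each possibility with the mother I^A I^A and summing P(type A): 1/2·1/2 + 1/2·1/2 = 1/2.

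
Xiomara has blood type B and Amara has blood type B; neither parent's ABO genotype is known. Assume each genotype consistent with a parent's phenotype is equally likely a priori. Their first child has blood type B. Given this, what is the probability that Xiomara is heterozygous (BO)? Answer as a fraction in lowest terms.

7/15

Possible genotypes: Xiomara ∈ {BB, BO}; Amara ∈ {BB, BO}.
Weight each parental genotype pair by prior × P(type-B child):
  BB × BB: posterior weight 4/15.
  BB × BO: posterior weight 4/15.
  BO × BB: posterior weight 4/15.
  BO × BO: posterior weight 1/5.
Sum the posterior weight over pairs where Xiomara is BO: 7/15.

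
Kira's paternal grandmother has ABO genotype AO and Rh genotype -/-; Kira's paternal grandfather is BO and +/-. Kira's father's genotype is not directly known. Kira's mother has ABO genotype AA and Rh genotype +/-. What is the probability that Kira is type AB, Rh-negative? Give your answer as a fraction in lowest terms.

3/32

Kira's father's ABO genotype from AO × BO: 1/4 AB, 1/4 AO, 1/4 BO, 1/4 OO.
Crossing each possibility with the mother AA and summing P(type AB): 1/4·1/2 + 1/4·0 + 1/4·1/2 + 1/4·0 = 1/4.
Similarly for Rh via the father's Rh distribution: P(Rh-) = 3/8.
Independent loci: 1/4 × 3/8 = 3/32.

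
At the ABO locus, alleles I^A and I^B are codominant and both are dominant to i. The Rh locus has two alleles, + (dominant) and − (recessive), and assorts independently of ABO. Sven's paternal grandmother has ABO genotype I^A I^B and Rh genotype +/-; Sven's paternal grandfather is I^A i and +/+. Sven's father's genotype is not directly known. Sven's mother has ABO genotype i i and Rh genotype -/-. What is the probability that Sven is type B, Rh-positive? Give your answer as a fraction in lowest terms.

3/16

Sven's father's ABO genotype from I^A I^B × I^A i: 1/4 I^A I^A, 1/4 I^A I^B, 1/4 I^A i, 1/4 I^B i.
Crossing each possibility with the mother i i and summing P(type B): 1/4·0 + 1/4·1/2 + 1/4·0 + 1/4·1/2 = 1/4.
Similarly for Rh via the father's Rh distribution: P(Rh+) = 3/4.
Independent loci: 1/4 × 3/4 = 3/16.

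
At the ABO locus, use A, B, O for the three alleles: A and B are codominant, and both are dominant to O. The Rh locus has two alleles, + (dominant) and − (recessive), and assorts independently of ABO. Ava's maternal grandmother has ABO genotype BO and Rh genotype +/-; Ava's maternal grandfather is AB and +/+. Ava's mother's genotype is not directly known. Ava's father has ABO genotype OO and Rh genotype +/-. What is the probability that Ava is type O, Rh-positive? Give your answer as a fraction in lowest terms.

7/32

Ava's mother's ABO genotype from BO × AB: 1/4 AB, 1/4 AO, 1/4 BB, 1/4 BO.
Crossing each possibility with the father OO and summing P(type O): 1/4·0 + 1/4·1/2 + 1/4·0 + 1/4·1/2 = 1/4.
Similarly for Rh via the mother's Rh distribution: P(Rh+) = 7/8.
Independent loci: 1/4 × 7/8 = 7/32.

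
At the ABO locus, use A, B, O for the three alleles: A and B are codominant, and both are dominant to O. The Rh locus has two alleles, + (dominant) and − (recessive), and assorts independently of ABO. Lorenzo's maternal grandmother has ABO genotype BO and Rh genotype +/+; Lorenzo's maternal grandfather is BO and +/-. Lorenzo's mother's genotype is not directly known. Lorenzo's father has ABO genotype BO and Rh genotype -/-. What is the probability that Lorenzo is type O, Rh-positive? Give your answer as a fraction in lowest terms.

3/16

Lorenzo's mother's ABO genotype from BO × BO: 1/4 BB, 1/2 BO, 1/4 OO.
Crossing each possibility with the father BO and summing P(type O): 1/4·0 + 1/2·1/4 + 1/4·1/2 = 1/4.
Similarly for Rh via the mother's Rh distribution: P(Rh+) = 3/4.
Independent loci: 1/4 × 3/4 = 3/16.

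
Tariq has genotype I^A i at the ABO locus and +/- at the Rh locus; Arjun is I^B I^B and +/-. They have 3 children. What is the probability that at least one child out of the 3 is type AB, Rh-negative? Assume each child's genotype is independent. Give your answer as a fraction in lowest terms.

169/512

ABO cross I^A i × I^B I^B → 1/2 B, 1/2 AB.
Rh cross +/- × +/- → 3/4 Rh+, 1/4 Rh-; so P(type AB, Rh-negative) = 1/2 × 1/4 = 1/8 per child.
P(none) = (7/8)^3 = 343/512; P(at least one) = 1 − 343/512 = 169/512.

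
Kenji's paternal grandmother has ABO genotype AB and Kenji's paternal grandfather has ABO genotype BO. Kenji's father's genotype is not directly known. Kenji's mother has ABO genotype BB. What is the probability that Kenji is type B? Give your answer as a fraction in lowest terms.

Kenji's father's ABO genotype from AB × BO: 1/4 AB, 1/4 AO, 1/4 BB, 1/4 BO.
Crossing each possibility with the mother BB and summing P(type B): 1/4·1/2 + 1/4·1/2 + 1/4·1 + 1/4·1 = 3/4.

3/4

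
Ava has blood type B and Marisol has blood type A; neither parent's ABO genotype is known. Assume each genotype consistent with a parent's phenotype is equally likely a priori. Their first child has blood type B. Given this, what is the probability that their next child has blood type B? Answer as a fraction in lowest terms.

5/12

Possible genotypes: Ava ∈ {BB, BO}; Marisol ∈ {AA, AO}.
Weight each parental genotype pair by prior × P(type-B child):
  BB × AO: posterior weight 2/3; P(next child type B) = 1/2.
  BO × AO: posterior weight 1/3; P(next child type B) = 1/4.
Weighted sum = 5/12.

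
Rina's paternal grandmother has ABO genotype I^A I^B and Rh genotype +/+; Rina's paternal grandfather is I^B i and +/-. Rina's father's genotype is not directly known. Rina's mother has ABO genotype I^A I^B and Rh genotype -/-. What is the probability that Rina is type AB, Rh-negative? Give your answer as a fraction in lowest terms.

3/32

Rina's father's ABO genotype from I^A I^B × I^B i: 1/4 I^A I^B, 1/4 I^A i, 1/4 I^B I^B, 1/4 I^B i.
Crossing each possibility with the mother I^A I^B and summing P(type AB): 1/4·1/2 + 1/4·1/4 + 1/4·1/2 + 1/4·1/4 = 3/8.
Similarly for Rh via the father's Rh distribution: P(Rh-) = 1/4.
Independent loci: 3/8 × 1/4 = 3/32.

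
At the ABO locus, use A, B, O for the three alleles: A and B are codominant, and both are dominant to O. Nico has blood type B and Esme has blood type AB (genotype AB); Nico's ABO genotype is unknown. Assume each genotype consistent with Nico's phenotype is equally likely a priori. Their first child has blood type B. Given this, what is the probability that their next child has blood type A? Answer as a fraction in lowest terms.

1/8

Possible genotypes: Nico ∈ {BB, BO}; Esme ∈ {AB}.
Weight each parental genotype pair by prior × P(type-B child):
  BB × AB: posterior weight 1/2; P(next child type A) = 0.
  BO × AB: posterior weight 1/2; P(next child type A) = 1/4.
Weighted sum = 1/8.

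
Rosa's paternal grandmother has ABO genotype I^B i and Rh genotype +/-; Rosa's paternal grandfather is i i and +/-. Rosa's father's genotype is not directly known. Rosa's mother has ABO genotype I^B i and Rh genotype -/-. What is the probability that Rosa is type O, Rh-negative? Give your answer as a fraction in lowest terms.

3/16

Rosa's father's ABO genotype from I^B i × i i: 1/2 I^B i, 1/2 i i.
Crossing each possibility with the mother I^B i and summing P(type O): 1/2·1/4 + 1/2·1/2 = 3/8.
Similarly for Rh via the father's Rh distribution: P(Rh-) = 1/2.
Independent loci: 3/8 × 1/2 = 3/16.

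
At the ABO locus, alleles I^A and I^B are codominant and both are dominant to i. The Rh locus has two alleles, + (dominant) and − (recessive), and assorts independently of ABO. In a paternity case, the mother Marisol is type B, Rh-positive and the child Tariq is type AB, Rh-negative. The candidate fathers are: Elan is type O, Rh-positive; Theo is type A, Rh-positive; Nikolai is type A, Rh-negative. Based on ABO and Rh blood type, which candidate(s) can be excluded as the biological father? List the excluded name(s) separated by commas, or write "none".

A candidate is excluded only if no genotype consistent with his phenotype could produce a type AB, Rh-negative child with a type B, Rh-positive mother.
Elan (type O, Rh+): no genotype consistent with that phenotype can produce a type-AB Rh- child with a type-B mother.

Elan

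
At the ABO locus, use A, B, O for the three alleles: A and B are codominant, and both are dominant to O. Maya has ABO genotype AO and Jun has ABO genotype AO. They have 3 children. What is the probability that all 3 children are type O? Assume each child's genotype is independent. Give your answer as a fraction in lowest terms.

ABO cross AO × AO → 1/4 O, 3/4 A.
So P(type O) = 1/4 per child.
All 3 independent: (1/4)^3 = 1/64.

1/64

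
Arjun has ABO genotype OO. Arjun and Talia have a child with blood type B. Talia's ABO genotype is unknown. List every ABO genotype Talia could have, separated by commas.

For each candidate genotype of Talia, check whether crossing it with OO can produce every observed child phenotype.
  AA → possible child types {A} ✗
  AB → possible child types {A, B} ✓
  AO → possible child types {O, A} ✗
  BB → possible child types {B} ✓
  BO → possible child types {O, B} ✓
  OO → possible child types {O} ✗

AB, BB, BO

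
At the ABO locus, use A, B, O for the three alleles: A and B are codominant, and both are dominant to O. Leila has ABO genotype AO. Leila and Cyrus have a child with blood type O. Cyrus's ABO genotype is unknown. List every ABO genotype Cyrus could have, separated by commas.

For each candidate genotype of Cyrus, check whether crossing it with AO can produce every observed child phenotype.
  AA → possible child types {A} ✗
  AB → possible child types {A, B, AB} ✗
  AO → possible child types {O, A} ✓
  BB → possible child types {B, AB} ✗
  BO → possible child types {O, A, B, AB} ✓
  OO → possible child types {O, A} ✓

AO, BO, OO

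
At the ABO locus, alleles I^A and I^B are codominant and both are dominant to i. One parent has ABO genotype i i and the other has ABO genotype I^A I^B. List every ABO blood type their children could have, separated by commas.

Gametes from i i × I^A I^B give offspring ABO genotypes I^A i, I^B i, i.e. phenotypes A, B.

A, B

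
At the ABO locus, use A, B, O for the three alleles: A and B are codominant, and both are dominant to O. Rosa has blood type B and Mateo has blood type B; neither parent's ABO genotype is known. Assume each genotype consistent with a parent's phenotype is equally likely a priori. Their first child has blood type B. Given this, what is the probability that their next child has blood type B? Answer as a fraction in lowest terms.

Possible genotypes: Rosa ∈ {BB, BO}; Mateo ∈ {BB, BO}.
Weight each parental genotype pair by prior × P(type-B child):
  BB × BB: posterior weight 4/15; P(next child type B) = 1.
  BB × BO: posterior weight 4/15; P(next child type B) = 1.
  BO × BB: posterior weight 4/15; P(next child type B) = 1.
  BO × BO: posterior weight 1/5; P(next child type B) = 3/4.
Weighted sum = 19/20.

19/20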